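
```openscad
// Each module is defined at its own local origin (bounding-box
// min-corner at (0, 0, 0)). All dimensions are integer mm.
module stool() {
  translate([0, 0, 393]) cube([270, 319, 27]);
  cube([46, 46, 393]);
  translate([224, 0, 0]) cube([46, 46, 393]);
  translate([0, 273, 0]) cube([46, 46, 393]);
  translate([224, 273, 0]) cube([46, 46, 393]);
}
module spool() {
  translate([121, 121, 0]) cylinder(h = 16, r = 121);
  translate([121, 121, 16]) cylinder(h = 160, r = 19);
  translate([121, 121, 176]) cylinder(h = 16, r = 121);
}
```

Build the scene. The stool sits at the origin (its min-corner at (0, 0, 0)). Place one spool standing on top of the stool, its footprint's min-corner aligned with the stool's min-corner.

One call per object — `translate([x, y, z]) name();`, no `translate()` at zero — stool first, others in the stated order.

stool();
translate([0, 0, 420]) spool();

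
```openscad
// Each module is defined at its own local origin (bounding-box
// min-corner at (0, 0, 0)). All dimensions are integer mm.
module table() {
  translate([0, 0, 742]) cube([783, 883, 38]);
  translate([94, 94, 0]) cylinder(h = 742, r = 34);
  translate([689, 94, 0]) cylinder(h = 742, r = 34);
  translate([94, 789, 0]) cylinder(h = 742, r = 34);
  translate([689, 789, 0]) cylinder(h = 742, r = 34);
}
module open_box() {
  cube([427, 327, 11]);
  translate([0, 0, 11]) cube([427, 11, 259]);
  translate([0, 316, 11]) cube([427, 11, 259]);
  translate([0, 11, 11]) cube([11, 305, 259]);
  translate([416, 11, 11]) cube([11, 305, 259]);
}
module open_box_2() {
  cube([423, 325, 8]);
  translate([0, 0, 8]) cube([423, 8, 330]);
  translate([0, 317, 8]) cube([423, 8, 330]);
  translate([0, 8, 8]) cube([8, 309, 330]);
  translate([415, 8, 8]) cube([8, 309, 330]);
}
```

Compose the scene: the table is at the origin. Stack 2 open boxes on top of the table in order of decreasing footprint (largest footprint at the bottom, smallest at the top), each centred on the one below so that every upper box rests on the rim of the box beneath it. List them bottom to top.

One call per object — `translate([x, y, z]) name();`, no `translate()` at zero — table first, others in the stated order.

table();
translate([178, 278, 780]) open_box();
translate([180, 279, 1050]) open_box_2();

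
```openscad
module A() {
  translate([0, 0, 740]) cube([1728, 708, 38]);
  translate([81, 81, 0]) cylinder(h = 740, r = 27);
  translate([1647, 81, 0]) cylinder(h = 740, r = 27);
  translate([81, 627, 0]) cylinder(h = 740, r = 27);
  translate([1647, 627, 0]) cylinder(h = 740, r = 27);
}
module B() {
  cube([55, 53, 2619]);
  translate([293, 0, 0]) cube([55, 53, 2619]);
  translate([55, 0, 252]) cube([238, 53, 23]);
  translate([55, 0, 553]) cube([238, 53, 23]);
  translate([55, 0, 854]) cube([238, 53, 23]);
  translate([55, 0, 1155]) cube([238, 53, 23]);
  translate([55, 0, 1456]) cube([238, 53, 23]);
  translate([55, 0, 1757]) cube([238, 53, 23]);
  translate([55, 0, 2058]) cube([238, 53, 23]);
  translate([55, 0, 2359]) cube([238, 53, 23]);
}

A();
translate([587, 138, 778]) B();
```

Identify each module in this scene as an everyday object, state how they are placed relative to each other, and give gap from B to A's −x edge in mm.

A is a table. B is a ladder. The ladder is on top of the table. The gap from the ladder to the table's −x edge is 587 mm.

The ladder's min-x is at 587; the table's min-x is 0; gap = 587 mm.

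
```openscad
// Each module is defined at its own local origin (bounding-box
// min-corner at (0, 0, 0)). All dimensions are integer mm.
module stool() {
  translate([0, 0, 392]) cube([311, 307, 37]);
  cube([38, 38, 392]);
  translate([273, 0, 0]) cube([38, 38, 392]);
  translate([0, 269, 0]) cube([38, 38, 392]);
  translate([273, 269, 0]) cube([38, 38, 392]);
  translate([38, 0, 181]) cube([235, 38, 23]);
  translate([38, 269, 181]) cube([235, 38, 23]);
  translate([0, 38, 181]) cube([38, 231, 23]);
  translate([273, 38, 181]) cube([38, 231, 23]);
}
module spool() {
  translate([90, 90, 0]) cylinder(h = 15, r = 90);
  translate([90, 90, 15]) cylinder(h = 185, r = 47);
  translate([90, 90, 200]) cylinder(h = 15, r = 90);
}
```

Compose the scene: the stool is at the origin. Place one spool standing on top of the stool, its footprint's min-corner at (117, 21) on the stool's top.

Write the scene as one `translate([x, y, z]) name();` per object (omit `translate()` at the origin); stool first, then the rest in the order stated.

stool();
translate([117, 21, 429]) spool();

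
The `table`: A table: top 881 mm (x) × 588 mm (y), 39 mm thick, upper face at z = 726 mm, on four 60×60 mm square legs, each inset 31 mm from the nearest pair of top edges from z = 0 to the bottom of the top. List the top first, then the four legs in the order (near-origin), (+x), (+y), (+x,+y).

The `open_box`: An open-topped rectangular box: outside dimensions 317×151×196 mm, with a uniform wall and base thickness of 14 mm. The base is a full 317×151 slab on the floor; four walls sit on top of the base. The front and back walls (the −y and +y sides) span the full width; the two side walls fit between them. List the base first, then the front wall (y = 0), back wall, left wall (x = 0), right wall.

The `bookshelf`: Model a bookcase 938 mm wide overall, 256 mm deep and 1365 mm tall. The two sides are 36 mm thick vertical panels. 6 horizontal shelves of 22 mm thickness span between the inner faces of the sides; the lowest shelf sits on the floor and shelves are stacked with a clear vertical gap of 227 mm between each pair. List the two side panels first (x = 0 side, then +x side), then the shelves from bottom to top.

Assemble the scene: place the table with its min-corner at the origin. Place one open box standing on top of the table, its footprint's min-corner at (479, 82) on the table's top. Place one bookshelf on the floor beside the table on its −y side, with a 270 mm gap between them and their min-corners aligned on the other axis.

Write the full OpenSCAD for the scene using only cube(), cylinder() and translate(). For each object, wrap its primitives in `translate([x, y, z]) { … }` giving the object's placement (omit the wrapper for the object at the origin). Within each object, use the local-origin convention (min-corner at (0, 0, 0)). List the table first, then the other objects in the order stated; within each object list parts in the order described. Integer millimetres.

translate([0, 0, 687]) cube([881, 588, 39]);
translate([31, 31, 0]) cube([60, 60, 687]);
translate([790, 31, 0]) cube([60, 60, 687]);
translate([31, 497, 0]) cube([60, 60, 687]);
translate([790, 497, 0]) cube([60, 60, 687]);
translate([479, 82, 726]) {
  cube([317, 151, 14]);
  translate([0, 0, 14]) cube([317, 14, 182]);
  translate([0, 137, 14]) cube([317, 14, 182]);
  translate([0, 14, 14]) cube([14, 123, 182]);
  translate([303, 14, 14]) cube([14, 123, 182]);
}
translate([0, -526, 0]) {
  cube([36, 256, 1365]);
  translate([902, 0, 0]) cube([36, 256, 1365]);
  translate([36, 0, 0]) cube([866, 256, 22]);
  translate([36, 0, 249]) cube([866, 256, 22]);
  translate([36, 0, 498]) cube([866, 256, 22]);
  translate([36, 0, 747]) cube([866, 256, 22]);
  translate([36, 0, 996]) cube([866, 256, 22]);
  translate([36, 0, 1245]) cube([866, 256, 22]);
}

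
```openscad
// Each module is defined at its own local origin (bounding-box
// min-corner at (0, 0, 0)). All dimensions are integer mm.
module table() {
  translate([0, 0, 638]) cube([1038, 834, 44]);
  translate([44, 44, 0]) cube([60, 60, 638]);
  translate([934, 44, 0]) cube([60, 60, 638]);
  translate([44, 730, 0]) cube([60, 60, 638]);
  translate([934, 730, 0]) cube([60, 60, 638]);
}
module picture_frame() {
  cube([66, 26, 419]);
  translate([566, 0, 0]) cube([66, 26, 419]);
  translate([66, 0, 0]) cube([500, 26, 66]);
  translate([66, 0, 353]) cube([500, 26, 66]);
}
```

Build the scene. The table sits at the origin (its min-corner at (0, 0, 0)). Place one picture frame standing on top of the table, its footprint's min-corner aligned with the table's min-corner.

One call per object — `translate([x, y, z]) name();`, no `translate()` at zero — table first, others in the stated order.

table();
translate([0, 0, 682]) picture_frame();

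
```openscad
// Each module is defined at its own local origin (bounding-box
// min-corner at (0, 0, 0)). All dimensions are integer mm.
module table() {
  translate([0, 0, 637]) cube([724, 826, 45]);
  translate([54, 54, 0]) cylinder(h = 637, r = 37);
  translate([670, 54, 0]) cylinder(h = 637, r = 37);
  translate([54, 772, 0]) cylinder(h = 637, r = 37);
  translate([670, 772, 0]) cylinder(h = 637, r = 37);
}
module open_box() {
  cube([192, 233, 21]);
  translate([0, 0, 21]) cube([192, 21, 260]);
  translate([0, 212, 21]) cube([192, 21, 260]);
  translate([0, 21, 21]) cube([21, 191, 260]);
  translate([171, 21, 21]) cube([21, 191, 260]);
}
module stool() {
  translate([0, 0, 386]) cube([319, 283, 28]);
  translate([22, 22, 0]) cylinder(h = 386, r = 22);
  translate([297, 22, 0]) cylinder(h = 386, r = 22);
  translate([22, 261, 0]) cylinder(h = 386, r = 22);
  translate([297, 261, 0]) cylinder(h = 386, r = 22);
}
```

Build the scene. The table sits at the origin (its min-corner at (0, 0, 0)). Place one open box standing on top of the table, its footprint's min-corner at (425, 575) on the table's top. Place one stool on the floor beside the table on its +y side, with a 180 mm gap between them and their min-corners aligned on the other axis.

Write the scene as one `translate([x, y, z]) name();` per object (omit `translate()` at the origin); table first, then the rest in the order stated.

table();
translate([425, 575, 682]) open_box();
translate([0, 1006, 0]) stool();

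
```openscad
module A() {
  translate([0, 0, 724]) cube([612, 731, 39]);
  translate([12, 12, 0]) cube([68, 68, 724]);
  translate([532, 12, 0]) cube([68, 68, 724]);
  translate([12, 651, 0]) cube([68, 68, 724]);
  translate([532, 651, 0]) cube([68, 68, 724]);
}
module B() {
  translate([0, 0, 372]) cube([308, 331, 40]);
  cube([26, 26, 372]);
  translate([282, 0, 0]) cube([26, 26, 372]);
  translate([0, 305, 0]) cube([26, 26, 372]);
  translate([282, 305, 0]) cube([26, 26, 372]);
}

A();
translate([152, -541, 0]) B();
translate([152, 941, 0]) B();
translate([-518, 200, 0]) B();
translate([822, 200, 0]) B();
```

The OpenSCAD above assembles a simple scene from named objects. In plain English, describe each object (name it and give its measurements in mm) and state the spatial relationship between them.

A is a table: top 612 mm (x) × 731 mm (y), 39 mm thick, upper face at z = 763 mm, on four 68×68 mm square legs, each inset 12 mm from the nearest pair of top edges, running from z = 0 to the bottom of the top.

B is a simple wooden stool: a rectangular seat 308 mm (x) by 331 mm (y), 40 mm thick, top face at z = 412 mm, on four square legs, each 26×26 mm in cross-section. The legs rest on z = 0, each flush with a corner of the seat.

Four stools sit around the table at the −y, +y, −x, +x sides.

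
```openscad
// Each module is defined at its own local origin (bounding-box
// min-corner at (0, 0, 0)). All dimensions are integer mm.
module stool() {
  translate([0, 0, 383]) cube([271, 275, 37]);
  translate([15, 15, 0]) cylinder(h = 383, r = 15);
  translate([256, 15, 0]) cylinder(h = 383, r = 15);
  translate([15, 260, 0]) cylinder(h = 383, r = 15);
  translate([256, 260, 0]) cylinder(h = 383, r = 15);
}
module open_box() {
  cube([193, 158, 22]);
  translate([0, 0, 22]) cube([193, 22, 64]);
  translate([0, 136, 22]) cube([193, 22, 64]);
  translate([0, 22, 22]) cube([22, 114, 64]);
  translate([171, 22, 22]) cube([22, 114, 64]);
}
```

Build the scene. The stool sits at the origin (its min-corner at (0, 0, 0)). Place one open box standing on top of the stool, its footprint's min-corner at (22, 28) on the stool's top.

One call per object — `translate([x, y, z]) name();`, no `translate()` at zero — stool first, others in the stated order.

stool();
translate([22, 28, 420]) open_box();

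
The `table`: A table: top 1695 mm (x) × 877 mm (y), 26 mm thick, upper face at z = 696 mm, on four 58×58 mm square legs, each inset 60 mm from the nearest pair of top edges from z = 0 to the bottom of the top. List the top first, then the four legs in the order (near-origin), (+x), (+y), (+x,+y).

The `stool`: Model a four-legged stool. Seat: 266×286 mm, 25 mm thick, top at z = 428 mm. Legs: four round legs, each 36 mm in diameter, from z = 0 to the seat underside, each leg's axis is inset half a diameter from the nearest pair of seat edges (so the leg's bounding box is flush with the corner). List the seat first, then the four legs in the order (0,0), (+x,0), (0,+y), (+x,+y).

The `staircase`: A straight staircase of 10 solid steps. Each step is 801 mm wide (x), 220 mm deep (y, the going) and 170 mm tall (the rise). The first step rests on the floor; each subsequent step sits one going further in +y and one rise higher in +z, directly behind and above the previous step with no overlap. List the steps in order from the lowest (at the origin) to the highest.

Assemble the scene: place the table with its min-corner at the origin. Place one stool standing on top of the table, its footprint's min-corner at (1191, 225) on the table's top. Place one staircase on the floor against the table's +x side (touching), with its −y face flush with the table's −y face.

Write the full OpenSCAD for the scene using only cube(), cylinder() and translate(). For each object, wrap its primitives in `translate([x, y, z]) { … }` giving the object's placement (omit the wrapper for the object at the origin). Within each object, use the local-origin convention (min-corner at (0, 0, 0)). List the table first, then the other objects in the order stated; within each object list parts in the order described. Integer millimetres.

translate([0, 0, 670]) cube([1695, 877, 26]);
translate([60, 60, 0]) cube([58, 58, 670]);
translate([1577, 60, 0]) cube([58, 58, 670]);
translate([60, 759, 0]) cube([58, 58, 670]);
translate([1577, 759, 0]) cube([58, 58, 670]);
translate([1191, 225, 696]) {
  translate([0, 0, 403]) cube([266, 286, 25]);
  translate([18, 18, 0]) cylinder(h = 403, r = 18);
  translate([248, 18, 0]) cylinder(h = 403, r = 18);
  translate([18, 268, 0]) cylinder(h = 403, r = 18);
  translate([248, 268, 0]) cylinder(h = 403, r = 18);
}
translate([1695, 0, 0]) {
  cube([801, 220, 170]);
  translate([0, 220, 170]) cube([801, 220, 170]);
  translate([0, 440, 340]) cube([801, 220, 170]);
  translate([0, 660, 510]) cube([801, 220, 170]);
  translate([0, 880, 680]) cube([801, 220, 170]);
  translate([0, 1100, 850]) cube([801, 220, 170]);
  translate([0, 1320, 1020]) cube([801, 220, 170]);
  translate([0, 1540, 1190]) cube([801, 220, 170]);
  translate([0, 1760, 1360]) cube([801, 220, 170]);
  translate([0, 1980, 1530]) cube([801, 220, 170]);
}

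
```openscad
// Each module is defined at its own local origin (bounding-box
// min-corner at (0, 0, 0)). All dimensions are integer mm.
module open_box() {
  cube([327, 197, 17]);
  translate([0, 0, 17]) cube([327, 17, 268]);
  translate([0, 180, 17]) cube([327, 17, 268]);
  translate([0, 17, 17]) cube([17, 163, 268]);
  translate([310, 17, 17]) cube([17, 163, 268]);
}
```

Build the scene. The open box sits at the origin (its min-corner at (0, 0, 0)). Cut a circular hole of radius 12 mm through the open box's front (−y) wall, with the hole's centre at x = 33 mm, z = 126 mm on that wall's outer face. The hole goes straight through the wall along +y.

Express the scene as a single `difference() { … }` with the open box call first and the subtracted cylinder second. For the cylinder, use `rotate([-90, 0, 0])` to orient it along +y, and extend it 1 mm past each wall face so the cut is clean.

difference() {
  open_box();
  translate([33, -1, 126]) rotate([-90, 0, 0]) cylinder(h = 19, r = 12);
}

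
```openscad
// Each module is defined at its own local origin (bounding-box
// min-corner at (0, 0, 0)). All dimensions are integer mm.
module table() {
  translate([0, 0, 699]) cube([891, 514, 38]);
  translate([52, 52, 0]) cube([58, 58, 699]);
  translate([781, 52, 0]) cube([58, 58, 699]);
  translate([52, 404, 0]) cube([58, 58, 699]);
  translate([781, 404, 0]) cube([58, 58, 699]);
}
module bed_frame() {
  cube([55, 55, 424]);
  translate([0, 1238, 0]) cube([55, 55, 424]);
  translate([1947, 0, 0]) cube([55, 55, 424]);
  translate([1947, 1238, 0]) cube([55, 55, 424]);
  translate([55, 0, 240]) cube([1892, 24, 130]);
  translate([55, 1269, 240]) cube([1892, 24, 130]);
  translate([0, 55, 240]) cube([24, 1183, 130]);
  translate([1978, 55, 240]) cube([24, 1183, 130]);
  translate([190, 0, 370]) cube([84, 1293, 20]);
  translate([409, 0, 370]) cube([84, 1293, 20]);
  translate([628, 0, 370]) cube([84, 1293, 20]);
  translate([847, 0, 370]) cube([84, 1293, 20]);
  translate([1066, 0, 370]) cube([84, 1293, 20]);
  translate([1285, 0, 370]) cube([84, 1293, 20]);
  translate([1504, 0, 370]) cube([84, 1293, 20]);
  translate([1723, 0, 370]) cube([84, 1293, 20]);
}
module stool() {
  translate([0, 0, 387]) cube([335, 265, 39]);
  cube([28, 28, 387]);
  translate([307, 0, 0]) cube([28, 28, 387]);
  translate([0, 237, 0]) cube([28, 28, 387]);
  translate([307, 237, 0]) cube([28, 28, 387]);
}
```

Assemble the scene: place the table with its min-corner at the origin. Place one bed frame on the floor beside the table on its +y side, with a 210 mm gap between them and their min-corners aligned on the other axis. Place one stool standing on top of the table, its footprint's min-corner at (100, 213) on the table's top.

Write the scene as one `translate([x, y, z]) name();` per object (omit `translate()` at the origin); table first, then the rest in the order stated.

table();
translate([0, 724, 0]) bed_frame();
translate([100, 213, 737]) stool();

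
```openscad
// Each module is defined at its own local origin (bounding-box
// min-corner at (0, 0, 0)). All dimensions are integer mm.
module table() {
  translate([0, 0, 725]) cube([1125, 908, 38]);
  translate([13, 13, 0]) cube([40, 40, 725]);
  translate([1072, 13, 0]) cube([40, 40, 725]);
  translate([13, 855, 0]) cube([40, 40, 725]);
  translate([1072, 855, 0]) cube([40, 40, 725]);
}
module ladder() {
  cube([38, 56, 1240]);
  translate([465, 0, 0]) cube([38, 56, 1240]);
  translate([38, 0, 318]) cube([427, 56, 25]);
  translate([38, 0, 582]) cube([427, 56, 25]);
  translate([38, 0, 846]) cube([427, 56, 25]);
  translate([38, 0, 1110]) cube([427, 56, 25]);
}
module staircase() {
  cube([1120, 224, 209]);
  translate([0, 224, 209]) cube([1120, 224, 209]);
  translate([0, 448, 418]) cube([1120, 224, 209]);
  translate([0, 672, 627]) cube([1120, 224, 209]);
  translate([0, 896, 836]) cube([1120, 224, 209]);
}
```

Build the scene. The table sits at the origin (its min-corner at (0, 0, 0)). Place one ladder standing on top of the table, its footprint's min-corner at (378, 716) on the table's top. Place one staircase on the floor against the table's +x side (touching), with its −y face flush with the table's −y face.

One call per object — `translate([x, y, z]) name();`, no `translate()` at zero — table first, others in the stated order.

table();
translate([378, 716, 763]) ladder();
translate([1125, 0, 0]) staircase();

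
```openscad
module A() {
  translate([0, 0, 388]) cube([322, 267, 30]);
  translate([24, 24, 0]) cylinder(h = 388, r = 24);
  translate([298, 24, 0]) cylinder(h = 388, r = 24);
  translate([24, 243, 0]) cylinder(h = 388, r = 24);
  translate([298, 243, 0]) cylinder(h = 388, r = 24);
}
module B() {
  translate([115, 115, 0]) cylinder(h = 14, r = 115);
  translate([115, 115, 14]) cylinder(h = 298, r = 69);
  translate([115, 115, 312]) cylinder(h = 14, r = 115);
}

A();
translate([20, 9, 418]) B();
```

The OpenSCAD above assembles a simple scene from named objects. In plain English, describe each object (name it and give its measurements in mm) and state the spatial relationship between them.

A is a simple wooden stool: a rectangular seat 322 mm (x) by 267 mm (y), 30 mm thick, top face at z = 418 mm, on four round legs, each 48 mm in diameter. The legs rest on z = 0, each leg's axis is inset half a diameter from the nearest pair of seat edges (so the leg's bounding box is flush with the corner).

B is a spool: two coaxial disc flanges of radius 115 mm and thickness 14 mm, joined by a core cylinder of radius 69 mm and height 298 mm. The lower flange rests on z = 0 and the three cylinders share a vertical axis.

The spool is on top of the stool.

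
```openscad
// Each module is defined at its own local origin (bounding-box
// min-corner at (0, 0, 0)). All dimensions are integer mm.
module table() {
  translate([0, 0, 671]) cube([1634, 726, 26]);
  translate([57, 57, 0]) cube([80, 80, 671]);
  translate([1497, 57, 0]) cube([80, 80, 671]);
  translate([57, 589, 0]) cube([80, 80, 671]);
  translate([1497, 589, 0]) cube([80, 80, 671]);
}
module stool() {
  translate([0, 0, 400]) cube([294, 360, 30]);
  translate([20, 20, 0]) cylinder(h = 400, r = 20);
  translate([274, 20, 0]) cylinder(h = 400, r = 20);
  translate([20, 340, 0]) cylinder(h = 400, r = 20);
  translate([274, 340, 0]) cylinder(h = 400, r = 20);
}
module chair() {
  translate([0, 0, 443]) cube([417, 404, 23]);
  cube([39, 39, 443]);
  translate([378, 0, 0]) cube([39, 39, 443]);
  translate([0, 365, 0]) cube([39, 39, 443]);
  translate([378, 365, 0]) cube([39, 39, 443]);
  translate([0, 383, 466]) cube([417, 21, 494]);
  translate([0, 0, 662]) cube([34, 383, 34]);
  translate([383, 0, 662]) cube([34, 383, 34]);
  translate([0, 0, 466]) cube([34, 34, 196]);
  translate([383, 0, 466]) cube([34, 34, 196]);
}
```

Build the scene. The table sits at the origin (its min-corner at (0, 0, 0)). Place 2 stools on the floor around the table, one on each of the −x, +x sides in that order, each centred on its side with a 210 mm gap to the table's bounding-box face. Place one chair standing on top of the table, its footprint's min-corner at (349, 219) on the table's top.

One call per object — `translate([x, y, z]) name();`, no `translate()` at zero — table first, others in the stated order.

table();
translate([-504, 183, 0]) stool();
translate([1844, 183, 0]) stool();
translate([349, 219, 697]) chair();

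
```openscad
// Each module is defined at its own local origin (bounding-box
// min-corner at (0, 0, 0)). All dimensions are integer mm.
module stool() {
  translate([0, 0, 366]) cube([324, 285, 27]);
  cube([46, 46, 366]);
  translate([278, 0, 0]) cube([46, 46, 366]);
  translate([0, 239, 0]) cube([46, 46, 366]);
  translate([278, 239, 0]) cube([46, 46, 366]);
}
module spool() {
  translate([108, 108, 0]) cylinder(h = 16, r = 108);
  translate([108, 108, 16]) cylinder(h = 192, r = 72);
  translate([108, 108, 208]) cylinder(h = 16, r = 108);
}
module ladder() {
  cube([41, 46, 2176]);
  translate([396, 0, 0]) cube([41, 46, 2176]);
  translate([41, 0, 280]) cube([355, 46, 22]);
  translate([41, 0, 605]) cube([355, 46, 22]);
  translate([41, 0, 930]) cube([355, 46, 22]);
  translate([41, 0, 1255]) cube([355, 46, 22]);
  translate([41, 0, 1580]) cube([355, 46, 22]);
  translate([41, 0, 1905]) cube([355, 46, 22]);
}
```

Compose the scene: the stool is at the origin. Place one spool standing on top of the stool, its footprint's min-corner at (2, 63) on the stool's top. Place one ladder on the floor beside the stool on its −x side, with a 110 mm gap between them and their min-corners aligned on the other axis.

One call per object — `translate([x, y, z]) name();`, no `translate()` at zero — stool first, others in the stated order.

stool();
translate([2, 63, 393]) spool();
translate([-547, 0, 0]) ladder();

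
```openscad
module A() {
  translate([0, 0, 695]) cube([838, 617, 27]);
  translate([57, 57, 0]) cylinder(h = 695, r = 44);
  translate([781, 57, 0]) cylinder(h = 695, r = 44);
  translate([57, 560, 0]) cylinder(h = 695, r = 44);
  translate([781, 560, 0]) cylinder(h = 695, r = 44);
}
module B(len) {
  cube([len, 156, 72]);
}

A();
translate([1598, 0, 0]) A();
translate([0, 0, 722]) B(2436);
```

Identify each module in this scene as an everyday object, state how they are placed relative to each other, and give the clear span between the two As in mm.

Second table starts at x = 1598; first ends at x = 838; clear span = 1598 − 838 = 760 mm.

A is a table. B is a beam. A beam spans the tops of two tables. The clear span between the two tables is 760 mm.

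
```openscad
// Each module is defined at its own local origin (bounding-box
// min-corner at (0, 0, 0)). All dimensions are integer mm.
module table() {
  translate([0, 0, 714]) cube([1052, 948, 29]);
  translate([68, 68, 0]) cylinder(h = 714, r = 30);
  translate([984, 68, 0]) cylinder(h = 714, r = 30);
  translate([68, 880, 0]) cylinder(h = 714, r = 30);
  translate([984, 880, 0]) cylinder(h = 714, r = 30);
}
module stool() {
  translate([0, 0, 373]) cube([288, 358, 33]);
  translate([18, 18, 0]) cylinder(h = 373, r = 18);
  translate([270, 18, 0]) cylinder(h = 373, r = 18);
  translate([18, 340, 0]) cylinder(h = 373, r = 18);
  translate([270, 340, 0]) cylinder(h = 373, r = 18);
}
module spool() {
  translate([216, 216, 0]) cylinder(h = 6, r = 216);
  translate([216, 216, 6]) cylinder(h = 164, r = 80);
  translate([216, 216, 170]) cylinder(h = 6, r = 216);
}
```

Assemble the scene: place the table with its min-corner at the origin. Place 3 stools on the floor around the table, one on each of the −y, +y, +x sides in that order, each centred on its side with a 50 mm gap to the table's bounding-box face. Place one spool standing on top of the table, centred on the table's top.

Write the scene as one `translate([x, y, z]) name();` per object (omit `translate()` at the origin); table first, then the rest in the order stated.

table();
translate([382, -408, 0]) stool();
translate([382, 998, 0]) stool();
translate([1102, 295, 0]) stool();
translate([310, 258, 743]) spool();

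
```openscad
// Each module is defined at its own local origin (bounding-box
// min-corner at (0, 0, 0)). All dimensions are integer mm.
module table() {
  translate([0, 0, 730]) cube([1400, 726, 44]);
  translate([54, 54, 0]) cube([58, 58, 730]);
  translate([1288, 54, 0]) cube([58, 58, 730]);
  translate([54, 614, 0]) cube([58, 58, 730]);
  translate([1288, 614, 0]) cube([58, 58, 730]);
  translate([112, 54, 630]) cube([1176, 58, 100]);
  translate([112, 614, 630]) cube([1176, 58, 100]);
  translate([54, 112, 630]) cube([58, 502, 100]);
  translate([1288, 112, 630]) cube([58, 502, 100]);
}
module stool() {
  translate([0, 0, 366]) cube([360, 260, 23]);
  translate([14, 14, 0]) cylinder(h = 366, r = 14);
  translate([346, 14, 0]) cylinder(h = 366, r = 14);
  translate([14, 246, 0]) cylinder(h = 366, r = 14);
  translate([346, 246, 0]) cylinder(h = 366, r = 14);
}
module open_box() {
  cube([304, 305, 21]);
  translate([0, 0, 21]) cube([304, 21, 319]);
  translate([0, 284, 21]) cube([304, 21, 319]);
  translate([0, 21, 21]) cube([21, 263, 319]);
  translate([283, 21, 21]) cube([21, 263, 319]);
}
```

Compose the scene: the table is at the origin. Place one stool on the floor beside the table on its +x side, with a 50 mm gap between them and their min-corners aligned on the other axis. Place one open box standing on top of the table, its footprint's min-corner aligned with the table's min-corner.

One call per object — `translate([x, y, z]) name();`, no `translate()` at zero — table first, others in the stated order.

table();
translate([1450, 0, 0]) stool();
translate([0, 0, 774]) open_box();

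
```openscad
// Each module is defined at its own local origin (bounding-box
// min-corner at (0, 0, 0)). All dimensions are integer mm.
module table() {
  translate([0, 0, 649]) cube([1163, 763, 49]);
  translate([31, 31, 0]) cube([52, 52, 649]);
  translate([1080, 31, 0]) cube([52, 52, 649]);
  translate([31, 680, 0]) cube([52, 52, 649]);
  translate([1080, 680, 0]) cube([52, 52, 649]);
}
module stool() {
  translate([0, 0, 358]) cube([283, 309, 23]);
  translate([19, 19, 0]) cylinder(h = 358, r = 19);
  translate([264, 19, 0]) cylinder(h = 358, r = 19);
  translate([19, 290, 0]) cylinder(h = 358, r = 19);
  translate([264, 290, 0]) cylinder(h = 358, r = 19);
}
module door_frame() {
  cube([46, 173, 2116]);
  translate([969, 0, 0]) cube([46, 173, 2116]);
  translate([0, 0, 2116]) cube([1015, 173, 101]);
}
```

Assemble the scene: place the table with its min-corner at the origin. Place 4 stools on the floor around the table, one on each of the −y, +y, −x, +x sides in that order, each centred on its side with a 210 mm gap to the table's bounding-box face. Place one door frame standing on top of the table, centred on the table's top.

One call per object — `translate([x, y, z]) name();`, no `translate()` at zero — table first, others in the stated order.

table();
translate([440, -519, 0]) stool();
translate([440, 973, 0]) stool();
translate([-493, 227, 0]) stool();
translate([1373, 227, 0]) stool();
translate([74, 295, 698]) door_frame();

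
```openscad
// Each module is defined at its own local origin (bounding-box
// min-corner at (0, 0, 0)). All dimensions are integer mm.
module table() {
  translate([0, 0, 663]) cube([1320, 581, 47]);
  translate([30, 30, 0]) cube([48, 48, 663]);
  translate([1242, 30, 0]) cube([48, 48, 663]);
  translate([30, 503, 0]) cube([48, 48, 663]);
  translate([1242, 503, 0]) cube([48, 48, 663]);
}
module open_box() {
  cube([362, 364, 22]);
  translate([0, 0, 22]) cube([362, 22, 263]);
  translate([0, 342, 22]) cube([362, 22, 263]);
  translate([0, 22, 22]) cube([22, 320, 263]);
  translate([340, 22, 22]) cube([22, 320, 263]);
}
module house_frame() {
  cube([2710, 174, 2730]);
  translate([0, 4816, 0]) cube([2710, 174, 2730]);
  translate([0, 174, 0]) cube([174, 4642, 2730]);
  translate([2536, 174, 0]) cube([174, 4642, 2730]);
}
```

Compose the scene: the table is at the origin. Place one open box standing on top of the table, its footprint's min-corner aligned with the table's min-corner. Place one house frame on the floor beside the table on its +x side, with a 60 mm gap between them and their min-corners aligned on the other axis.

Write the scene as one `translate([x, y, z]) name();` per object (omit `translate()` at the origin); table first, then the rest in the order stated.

table();
translate([0, 0, 710]) open_box();
translate([1380, 0, 0]) house_frame();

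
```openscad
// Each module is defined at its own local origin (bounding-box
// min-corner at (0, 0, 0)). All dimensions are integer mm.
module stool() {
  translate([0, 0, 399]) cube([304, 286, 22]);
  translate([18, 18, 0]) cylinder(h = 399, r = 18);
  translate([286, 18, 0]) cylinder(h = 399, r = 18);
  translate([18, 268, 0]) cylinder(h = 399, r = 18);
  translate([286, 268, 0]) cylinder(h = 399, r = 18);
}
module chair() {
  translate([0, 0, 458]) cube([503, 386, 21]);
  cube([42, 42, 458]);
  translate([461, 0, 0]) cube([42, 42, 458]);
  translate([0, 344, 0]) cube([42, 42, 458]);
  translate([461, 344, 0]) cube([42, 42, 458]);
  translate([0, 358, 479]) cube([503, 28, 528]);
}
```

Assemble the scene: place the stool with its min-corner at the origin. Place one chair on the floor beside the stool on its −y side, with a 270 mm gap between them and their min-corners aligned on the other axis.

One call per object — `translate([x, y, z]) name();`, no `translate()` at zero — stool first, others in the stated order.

stool();
translate([0, -656, 0]) chair();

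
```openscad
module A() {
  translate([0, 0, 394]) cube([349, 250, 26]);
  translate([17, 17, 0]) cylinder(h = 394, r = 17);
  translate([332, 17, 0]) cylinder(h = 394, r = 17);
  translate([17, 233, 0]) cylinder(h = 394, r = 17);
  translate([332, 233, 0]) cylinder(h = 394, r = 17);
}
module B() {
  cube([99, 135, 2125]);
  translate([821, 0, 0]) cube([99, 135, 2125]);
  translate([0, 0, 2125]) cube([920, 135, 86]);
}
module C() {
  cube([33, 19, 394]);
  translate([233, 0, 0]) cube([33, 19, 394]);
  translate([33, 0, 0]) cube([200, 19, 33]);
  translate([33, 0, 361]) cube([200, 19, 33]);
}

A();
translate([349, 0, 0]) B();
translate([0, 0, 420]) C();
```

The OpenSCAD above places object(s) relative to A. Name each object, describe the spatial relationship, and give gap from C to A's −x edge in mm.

The picture frame's min-x is at 0; the stool's min-x is 0; gap = 0 mm.

A is a stool. B is a door frame. C is a picture frame. The door frame is against the stool's +x side, with their −y faces flush. The picture frame is on top of the stool. The gap from the picture frame to the stool's −x edge is 0 mm.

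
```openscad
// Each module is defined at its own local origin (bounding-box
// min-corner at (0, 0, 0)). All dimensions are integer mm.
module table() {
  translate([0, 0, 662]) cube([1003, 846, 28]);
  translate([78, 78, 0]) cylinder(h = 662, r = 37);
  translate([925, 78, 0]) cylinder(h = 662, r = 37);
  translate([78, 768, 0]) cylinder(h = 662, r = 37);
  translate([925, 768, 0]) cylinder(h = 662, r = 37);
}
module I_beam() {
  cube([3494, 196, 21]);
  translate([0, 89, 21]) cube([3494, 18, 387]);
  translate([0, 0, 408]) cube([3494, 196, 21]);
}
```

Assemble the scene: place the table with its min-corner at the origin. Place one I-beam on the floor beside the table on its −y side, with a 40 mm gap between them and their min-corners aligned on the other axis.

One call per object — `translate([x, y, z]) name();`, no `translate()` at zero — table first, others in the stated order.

table();
translate([0, -236, 0]) I_beam();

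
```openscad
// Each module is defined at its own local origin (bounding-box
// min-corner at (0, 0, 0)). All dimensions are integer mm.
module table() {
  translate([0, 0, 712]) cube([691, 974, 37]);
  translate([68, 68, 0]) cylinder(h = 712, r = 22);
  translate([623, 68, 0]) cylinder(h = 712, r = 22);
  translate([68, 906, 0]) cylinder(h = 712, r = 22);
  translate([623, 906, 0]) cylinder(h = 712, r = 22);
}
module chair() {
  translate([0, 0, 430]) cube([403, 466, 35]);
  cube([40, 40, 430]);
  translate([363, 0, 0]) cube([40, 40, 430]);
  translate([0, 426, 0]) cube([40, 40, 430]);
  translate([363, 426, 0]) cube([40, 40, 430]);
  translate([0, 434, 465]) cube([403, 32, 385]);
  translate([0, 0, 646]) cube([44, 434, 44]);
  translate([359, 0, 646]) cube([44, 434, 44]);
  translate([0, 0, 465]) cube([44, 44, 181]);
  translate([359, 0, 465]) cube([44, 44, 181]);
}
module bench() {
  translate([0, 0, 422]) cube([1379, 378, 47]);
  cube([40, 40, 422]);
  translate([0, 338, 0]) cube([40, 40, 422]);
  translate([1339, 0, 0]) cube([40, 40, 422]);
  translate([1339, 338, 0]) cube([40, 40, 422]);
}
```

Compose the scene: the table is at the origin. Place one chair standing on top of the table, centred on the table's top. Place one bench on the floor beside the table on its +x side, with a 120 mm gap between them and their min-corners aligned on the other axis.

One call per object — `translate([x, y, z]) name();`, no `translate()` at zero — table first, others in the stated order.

table();
translate([144, 254, 749]) chair();
translate([811, 0, 0]) bench();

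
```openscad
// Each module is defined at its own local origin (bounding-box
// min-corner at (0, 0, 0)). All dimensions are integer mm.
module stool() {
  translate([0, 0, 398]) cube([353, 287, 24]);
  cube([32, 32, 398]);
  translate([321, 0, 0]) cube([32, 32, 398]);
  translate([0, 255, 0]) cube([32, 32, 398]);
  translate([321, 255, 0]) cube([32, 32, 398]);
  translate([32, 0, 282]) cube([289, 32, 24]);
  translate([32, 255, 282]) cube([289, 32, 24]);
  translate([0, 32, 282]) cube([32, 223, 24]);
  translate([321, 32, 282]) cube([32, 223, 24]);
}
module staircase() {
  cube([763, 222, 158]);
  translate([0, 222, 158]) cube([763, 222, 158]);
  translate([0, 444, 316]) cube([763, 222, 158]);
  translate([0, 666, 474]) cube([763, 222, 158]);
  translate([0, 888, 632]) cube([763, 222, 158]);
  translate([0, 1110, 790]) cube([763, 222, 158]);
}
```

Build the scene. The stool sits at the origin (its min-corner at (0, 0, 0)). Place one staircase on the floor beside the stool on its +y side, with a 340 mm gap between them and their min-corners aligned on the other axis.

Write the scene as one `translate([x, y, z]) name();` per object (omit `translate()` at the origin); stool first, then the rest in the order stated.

stool();
translate([0, 627, 0]) staircase();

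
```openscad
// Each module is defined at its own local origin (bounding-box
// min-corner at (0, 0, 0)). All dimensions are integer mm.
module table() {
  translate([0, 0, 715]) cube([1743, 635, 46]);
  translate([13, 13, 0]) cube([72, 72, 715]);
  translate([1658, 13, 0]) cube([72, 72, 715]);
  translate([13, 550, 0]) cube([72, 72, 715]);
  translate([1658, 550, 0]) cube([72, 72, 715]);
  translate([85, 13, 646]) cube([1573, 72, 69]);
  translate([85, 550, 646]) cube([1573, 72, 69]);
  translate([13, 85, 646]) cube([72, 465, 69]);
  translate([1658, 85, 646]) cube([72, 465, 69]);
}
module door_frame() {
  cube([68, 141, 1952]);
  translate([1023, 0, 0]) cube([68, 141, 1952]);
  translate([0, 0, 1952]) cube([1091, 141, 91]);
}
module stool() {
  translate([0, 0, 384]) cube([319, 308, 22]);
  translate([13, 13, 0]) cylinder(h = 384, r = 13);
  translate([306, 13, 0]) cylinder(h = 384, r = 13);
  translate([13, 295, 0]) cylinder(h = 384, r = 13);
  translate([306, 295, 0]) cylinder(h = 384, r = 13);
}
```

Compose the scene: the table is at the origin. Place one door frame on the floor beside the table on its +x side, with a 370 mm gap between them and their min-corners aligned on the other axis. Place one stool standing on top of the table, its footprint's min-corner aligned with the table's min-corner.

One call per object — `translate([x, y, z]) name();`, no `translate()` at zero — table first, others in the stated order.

table();
translate([2113, 0, 0]) door_frame();
translate([0, 0, 761]) stool();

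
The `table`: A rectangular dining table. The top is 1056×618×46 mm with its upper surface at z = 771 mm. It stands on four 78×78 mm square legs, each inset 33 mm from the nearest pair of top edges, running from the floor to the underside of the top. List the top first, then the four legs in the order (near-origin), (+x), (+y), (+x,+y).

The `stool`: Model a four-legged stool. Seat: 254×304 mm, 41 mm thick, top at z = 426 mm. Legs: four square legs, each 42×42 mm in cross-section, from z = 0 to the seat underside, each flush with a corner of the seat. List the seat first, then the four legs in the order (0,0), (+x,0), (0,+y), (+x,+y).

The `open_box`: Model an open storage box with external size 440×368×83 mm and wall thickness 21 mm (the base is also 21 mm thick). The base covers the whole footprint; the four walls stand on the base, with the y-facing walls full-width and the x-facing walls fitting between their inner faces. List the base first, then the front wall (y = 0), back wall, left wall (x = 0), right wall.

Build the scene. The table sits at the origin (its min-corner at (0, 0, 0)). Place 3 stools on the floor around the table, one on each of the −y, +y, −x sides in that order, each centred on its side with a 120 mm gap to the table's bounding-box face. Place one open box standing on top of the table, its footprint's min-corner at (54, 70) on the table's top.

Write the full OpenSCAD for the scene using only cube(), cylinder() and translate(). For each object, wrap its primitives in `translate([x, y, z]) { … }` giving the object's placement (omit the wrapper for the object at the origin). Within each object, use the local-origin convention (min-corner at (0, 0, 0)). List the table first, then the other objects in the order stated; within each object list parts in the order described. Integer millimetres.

translate([0, 0, 725]) cube([1056, 618, 46]);
translate([33, 33, 0]) cube([78, 78, 725]);
translate([945, 33, 0]) cube([78, 78, 725]);
translate([33, 507, 0]) cube([78, 78, 725]);
translate([945, 507, 0]) cube([78, 78, 725]);
translate([401, -424, 0]) {
  translate([0, 0, 385]) cube([254, 304, 41]);
  cube([42, 42, 385]);
  translate([212, 0, 0]) cube([42, 42, 385]);
  translate([0, 262, 0]) cube([42, 42, 385]);
  translate([212, 262, 0]) cube([42, 42, 385]);
}
translate([401, 738, 0]) {
  translate([0, 0, 385]) cube([254, 304, 41]);
  cube([42, 42, 385]);
  translate([212, 0, 0]) cube([42, 42, 385]);
  translate([0, 262, 0]) cube([42, 42, 385]);
  translate([212, 262, 0]) cube([42, 42, 385]);
}
translate([-374, 157, 0]) {
  translate([0, 0, 385]) cube([254, 304, 41]);
  cube([42, 42, 385]);
  translate([212, 0, 0]) cube([42, 42, 385]);
  translate([0, 262, 0]) cube([42, 42, 385]);
  translate([212, 262, 0]) cube([42, 42, 385]);
}
translate([54, 70, 771]) {
  cube([440, 368, 21]);
  translate([0, 0, 21]) cube([440, 21, 62]);
  translate([0, 347, 21]) cube([440, 21, 62]);
  translate([0, 21, 21]) cube([21, 326, 62]);
  translate([419, 21, 21]) cube([21, 326, 62]);
}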